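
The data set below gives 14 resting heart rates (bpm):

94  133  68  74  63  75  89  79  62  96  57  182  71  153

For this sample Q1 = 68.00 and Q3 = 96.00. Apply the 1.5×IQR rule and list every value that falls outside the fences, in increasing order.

153, 182

IQR = Q3 − Q1 = 96.00 − 68.00 = 28.00.
Lower fence = Q1 − 1.5·IQR = 68.00 − 42.00 = 26.00.
Upper fence = Q3 + 1.5·IQR = 96.00 + 42.00 = 138.00.
153 > 138.00 → outlier.
182 > 138.00 → outlier.
All remaining values lie within [26.00, 138.00].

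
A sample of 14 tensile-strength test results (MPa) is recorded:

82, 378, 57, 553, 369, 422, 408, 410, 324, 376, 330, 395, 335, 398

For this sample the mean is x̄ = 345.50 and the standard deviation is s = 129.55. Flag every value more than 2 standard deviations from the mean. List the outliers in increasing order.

57, 82

Cutoffs at x̄ ± 2s: 345.50 ± 2·129.55 = [86.40, 604.60].
57: z = -2.23, |z| > 2 → outlier.
82: z = -2.03, |z| > 2 → outlier.
Every other value lies within [86.40, 604.60].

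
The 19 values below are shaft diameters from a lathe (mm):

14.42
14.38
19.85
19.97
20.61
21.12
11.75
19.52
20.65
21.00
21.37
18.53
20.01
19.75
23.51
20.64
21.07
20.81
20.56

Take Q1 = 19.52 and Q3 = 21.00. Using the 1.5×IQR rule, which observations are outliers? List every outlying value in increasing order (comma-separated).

IQR = Q3 − Q1 = 21.00 − 19.52 = 1.48.
Lower fence = Q1 − 1.5·IQR = 19.52 − 2.22 = 17.30.
Upper fence = Q3 + 1.5·IQR = 21.00 + 2.22 = 23.22.
11.75 < 17.30 → outlier.
14.38 < 17.30 → outlier.
14.42 < 17.30 → outlier.
23.51 > 23.22 → outlier.
All remaining values lie within [17.30, 23.22].

11.75, 14.38, 14.42, 23.51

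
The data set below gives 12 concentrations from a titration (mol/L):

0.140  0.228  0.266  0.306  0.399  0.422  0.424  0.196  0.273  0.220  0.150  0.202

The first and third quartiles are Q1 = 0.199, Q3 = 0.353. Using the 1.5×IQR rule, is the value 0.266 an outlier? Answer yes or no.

IQR = Q3 − Q1 = 0.353 − 0.199 = 0.154.
Lower fence = Q1 − 1.5·IQR = 0.199 − 0.231 = -0.032.
Upper fence = Q3 + 1.5·IQR = 0.353 + 0.231 = 0.584.
0.266 lies within [-0.032, 0.584].

no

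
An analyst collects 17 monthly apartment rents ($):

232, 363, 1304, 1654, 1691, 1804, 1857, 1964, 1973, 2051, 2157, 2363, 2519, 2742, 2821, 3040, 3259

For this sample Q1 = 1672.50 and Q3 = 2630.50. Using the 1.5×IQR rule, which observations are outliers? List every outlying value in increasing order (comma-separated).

232

IQR = Q3 − Q1 = 2630.50 − 1672.50 = 958.00.
Lower fence = Q1 − 1.5·IQR = 1672.50 − 1437.00 = 235.50.
Upper fence = Q3 + 1.5·IQR = 2630.50 + 1437.00 = 4067.50.
232 < 235.50 → outlier.
All remaining values lie within [235.50, 4067.50].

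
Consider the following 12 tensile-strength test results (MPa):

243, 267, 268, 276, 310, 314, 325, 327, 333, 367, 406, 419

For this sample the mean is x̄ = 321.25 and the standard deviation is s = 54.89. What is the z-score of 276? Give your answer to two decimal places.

-0.82

z = (276 − 321.25) / 54.89 = -0.82.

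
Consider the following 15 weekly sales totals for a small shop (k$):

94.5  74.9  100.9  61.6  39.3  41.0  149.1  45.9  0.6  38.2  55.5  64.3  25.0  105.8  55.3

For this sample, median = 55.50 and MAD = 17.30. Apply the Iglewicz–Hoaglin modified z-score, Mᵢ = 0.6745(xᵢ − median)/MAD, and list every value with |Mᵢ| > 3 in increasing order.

149.1

|Mᵢ| > 3 ⇔ |xᵢ − 55.50| > 3·17.30/0.6745 = 76.95.
So outliers lie outside [-21.45, 132.45].
149.1: M = 3.65 → outlier.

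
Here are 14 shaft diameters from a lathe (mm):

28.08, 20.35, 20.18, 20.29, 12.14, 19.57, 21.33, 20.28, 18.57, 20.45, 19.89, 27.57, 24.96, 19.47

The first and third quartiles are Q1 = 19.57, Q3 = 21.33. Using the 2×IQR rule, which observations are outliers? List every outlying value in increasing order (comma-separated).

IQR = Q3 − Q1 = 21.33 − 19.57 = 1.76.
Lower fence = Q1 − 2·IQR = 19.57 − 3.52 = 16.05.
Upper fence = Q3 + 2·IQR = 21.33 + 3.52 = 24.85.
12.14 < 16.05 → outlier.
24.96 > 24.85 → outlier.
27.57 > 24.85 → outlier.
28.08 > 24.85 → outlier.
All remaining values lie within [16.05, 24.85].

12.14, 24.96, 27.57, 28.08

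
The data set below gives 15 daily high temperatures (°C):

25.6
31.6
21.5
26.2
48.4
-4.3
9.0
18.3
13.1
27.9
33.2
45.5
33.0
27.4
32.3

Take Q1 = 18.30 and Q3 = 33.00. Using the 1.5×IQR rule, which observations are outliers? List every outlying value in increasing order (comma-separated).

-4.3

IQR = Q3 − Q1 = 33.00 − 18.30 = 14.70.
Lower fence = Q1 − 1.5·IQR = 18.30 − 22.05 = -3.75.
Upper fence = Q3 + 1.5·IQR = 33.00 + 22.05 = 55.05.
-4.3 < -3.75 → outlier.
All remaining values lie within [-3.75, 55.05].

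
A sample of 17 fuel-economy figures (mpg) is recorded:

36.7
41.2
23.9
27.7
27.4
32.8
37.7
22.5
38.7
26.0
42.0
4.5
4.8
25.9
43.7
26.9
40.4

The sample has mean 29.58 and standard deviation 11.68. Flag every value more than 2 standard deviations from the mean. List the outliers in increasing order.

Cutoffs at x̄ ± 2s: 29.58 ± 2·11.68 = [6.22, 52.94].
4.5: z = -2.15, |z| > 2 → outlier.
4.8: z = -2.12, |z| > 2 → outlier.
Every other value lies within [6.22, 52.94].

4.5, 4.8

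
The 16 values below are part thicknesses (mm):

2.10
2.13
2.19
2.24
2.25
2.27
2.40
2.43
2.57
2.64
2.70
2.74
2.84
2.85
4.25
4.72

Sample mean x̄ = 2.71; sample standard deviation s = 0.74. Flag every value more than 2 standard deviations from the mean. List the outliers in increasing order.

4.25, 4.72

Cutoffs at x̄ ± 2s: 2.71 ± 2·0.74 = [1.23, 4.19].
4.25: z = 2.08, |z| > 2 → outlier.
4.72: z = 2.72, |z| > 2 → outlier.
Every other value lies within [1.23, 4.19].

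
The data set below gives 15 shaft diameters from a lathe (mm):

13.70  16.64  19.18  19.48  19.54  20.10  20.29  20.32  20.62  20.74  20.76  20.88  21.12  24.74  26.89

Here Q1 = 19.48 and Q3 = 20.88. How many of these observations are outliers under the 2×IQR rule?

4

IQR = 1.40; fences at 19.48 − 2.80 = 16.68 and 20.88 + 2.80 = 23.68.
Outside the cutoffs: 13.70, 16.64, 24.74, 26.89.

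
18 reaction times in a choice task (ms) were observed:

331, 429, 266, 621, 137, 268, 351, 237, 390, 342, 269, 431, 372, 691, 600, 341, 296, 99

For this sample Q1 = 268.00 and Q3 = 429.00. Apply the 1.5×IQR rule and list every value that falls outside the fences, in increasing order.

IQR = Q3 − Q1 = 429.00 − 268.00 = 161.00.
Lower fence = Q1 − 1.5·IQR = 268.00 − 241.50 = 26.50.
Upper fence = Q3 + 1.5·IQR = 429.00 + 241.50 = 670.50.
691 > 670.50 → outlier.
All remaining values lie within [26.50, 670.50].

691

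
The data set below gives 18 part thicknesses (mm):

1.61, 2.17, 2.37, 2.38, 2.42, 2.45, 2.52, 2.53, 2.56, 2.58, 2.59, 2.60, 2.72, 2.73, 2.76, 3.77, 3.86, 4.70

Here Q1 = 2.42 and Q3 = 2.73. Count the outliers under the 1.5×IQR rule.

IQR = 0.31; fences at 2.42 − 0.465 = 1.955 and 2.73 + 0.465 = 3.195.
Outside the cutoffs: 1.61, 3.77, 3.86, 4.70.

4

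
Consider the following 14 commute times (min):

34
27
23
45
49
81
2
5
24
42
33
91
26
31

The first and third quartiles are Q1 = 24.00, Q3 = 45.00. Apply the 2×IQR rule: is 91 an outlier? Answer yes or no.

IQR = Q3 − Q1 = 45.00 − 24.00 = 21.00.
Lower fence = Q1 − 2·IQR = 24.00 − 42.00 = -18.00.
Upper fence = Q3 + 2·IQR = 45.00 + 42.00 = 87.00.
91 lies above the upper fence.

yes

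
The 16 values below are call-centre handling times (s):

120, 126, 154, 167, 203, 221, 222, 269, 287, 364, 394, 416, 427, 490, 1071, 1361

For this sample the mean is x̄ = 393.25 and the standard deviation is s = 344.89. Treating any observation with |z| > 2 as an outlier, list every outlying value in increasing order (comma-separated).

Cutoffs at x̄ ± 2s: 393.25 ± 2·344.89 = [-296.53, 1083.03].
1361: z = 2.81, |z| > 2 → outlier.
Every other value lies within [-296.53, 1083.03].

1361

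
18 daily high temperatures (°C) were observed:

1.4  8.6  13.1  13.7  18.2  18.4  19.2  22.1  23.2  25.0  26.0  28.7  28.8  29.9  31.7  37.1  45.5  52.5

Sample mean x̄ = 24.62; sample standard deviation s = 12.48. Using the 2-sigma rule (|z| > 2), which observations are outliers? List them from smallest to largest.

Cutoffs at x̄ ± 2s: 24.62 ± 2·12.48 = [-0.34, 49.58].
52.5: z = 2.23, |z| > 2 → outlier.
Every other value lies within [-0.34, 49.58].

52.5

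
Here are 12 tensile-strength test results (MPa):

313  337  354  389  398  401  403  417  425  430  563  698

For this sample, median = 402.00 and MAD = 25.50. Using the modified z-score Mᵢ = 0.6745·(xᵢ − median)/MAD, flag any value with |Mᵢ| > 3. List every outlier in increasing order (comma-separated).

563, 698

|Mᵢ| > 3 ⇔ |xᵢ − 402.00| > 3·25.50/0.6745 = 113.42.
So outliers lie outside [288.58, 515.42].
563: M = 4.26 → outlier.
698: M = 7.83 → outlier.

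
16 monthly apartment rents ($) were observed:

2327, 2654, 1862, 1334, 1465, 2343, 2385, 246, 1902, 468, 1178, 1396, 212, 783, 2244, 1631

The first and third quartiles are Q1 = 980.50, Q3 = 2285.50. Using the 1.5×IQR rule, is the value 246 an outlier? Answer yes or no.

IQR = Q3 − Q1 = 2285.50 − 980.50 = 1305.00.
Lower fence = Q1 − 1.5·IQR = 980.50 − 1957.50 = -977.00.
Upper fence = Q3 + 1.5·IQR = 2285.50 + 1957.50 = 4243.00.
246 lies within [-977.00, 4243.00].

no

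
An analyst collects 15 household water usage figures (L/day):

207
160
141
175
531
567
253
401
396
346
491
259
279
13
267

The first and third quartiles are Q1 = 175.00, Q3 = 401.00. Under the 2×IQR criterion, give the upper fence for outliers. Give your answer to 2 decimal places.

IQR = Q3 − Q1 = 401.00 − 175.00 = 226.00.
Lower fence = Q1 − 2·IQR = 175.00 − 452.00 = -277.00.
Upper fence = Q3 + 2·IQR = 401.00 + 452.00 = 853.00.

853.00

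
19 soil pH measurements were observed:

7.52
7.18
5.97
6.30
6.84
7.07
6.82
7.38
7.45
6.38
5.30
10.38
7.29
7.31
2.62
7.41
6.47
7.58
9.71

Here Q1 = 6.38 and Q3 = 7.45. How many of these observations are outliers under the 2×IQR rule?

IQR = 1.07; fences at 6.38 − 2.14 = 4.24 and 7.45 + 2.14 = 9.59.
Outside the cutoffs: 2.62, 9.71, 10.38.

3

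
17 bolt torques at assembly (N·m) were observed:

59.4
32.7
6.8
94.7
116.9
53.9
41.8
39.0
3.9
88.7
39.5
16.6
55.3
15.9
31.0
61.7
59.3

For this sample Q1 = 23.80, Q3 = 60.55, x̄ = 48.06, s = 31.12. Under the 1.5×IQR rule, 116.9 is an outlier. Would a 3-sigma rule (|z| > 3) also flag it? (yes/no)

no

z = (116.9 − 48.06) / 31.12 = 2.21.
|z| = 2.21 ≤ 3.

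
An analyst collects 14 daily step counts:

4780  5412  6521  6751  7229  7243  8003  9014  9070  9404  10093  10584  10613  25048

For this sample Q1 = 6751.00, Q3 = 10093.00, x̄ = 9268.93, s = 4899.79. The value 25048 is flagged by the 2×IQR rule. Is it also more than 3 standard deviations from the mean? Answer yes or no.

yes

z = (25048 − 9268.93) / 4899.79 = 3.22.
|z| = 3.22 > 3.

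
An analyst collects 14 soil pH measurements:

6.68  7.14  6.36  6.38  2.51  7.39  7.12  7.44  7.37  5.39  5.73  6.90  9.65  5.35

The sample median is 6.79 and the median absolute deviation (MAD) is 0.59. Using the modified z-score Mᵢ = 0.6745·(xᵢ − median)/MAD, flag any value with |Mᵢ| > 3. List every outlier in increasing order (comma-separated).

2.51, 9.65

|Mᵢ| > 3 ⇔ |xᵢ − 6.79| > 3·0.59/0.6745 = 2.62.
So outliers lie outside [4.17, 9.41].
2.51: M = -4.89 → outlier.
9.65: M = 3.27 → outlier.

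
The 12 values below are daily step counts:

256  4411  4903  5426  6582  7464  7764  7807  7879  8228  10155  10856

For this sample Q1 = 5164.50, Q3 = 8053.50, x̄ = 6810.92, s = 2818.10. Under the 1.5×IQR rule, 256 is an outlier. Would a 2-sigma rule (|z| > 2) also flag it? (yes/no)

z = (256 − 6810.92) / 2818.10 = -2.33.
|z| = 2.33 > 2.

yes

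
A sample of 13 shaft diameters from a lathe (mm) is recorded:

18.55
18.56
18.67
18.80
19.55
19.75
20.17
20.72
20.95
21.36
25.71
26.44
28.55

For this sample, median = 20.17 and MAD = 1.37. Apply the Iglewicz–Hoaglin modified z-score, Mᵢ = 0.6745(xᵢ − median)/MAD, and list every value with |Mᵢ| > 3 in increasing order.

|Mᵢ| > 3 ⇔ |xᵢ − 20.17| > 3·1.37/0.6745 = 6.09.
So outliers lie outside [14.08, 26.26].
26.44: M = 3.09 → outlier.
28.55: M = 4.13 → outlier.

26.44, 28.55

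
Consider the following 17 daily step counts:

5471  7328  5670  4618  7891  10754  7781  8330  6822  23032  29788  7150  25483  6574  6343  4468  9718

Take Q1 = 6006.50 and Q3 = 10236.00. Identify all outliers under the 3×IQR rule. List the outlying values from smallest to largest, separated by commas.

23032, 25483, 29788

IQR = Q3 − Q1 = 10236.00 − 6006.50 = 4229.50.
Lower fence = Q1 − 3·IQR = 6006.50 − 12688.50 = -6682.00.
Upper fence = Q3 + 3·IQR = 10236.00 + 12688.50 = 22924.50.
23032 > 22924.50 → outlier.
25483 > 22924.50 → outlier.
29788 > 22924.50 → outlier.
All remaining values lie within [-6682.00, 22924.50].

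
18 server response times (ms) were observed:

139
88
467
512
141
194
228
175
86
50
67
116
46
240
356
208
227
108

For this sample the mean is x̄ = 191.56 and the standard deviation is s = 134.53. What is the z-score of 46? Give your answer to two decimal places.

-1.08

z = (46 − 191.56) / 134.53 = -1.08.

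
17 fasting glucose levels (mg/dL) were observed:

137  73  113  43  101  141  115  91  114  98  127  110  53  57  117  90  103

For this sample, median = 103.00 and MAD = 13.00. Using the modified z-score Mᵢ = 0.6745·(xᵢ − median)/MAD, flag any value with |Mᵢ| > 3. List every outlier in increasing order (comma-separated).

|Mᵢ| > 3 ⇔ |xᵢ − 103.00| > 3·13.00/0.6745 = 57.82.
So outliers lie outside [45.18, 160.82].
43: M = -3.11 → outlier.

43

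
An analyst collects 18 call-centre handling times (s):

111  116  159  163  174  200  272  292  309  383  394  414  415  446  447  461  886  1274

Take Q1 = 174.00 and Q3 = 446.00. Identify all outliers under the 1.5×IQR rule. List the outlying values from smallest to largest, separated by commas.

IQR = Q3 − Q1 = 446.00 − 174.00 = 272.00.
Lower fence = Q1 − 1.5·IQR = 174.00 − 408.00 = -234.00.
Upper fence = Q3 + 1.5·IQR = 446.00 + 408.00 = 854.00.
886 > 854.00 → outlier.
1274 > 854.00 → outlier.
All remaining values lie within [-234.00, 854.00].

886, 1274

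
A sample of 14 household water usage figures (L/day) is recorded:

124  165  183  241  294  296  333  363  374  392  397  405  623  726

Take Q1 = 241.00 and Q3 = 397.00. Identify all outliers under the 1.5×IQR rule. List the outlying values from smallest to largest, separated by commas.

726

IQR = Q3 − Q1 = 397.00 − 241.00 = 156.00.
Lower fence = Q1 − 1.5·IQR = 241.00 − 234.00 = 7.00.
Upper fence = Q3 + 1.5·IQR = 397.00 + 234.00 = 631.00.
726 > 631.00 → outlier.
All remaining values lie within [7.00, 631.00].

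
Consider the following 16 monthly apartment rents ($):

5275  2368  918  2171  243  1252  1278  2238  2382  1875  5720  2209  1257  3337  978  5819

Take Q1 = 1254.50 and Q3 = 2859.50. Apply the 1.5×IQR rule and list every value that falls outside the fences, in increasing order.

IQR = Q3 − Q1 = 2859.50 − 1254.50 = 1605.00.
Lower fence = Q1 − 1.5·IQR = 1254.50 − 2407.50 = -1153.00.
Upper fence = Q3 + 1.5·IQR = 2859.50 + 2407.50 = 5267.00.
5275 > 5267.00 → outlier.
5720 > 5267.00 → outlier.
5819 > 5267.00 → outlier.
All remaining values lie within [-1153.00, 5267.00].

5275, 5720, 5819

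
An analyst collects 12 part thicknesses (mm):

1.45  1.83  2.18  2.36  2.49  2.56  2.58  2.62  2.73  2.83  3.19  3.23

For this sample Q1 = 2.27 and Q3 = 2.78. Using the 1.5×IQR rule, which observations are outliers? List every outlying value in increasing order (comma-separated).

IQR = Q3 − Q1 = 2.78 − 2.27 = 0.51.
Lower fence = Q1 − 1.5·IQR = 2.27 − 0.765 = 1.505.
Upper fence = Q3 + 1.5·IQR = 2.78 + 0.765 = 3.545.
1.45 < 1.505 → outlier.
All remaining values lie within [1.505, 3.545].

1.45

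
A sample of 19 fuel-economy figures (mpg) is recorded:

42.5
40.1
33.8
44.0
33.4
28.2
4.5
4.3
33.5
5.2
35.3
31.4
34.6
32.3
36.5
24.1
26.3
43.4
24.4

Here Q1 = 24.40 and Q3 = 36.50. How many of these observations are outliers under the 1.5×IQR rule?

IQR = 12.10; fences at 24.40 − 18.15 = 6.25 and 36.50 + 18.15 = 54.65.
Outside the cutoffs: 4.3, 4.5, 5.2.

3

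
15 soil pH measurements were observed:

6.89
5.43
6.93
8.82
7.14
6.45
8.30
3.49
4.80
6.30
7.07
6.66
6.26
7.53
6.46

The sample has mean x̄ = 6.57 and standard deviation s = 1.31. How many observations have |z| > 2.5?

Cutoffs: x̄ ± 2.5s = [3.295, 9.845].
Every value lies within the cutoffs.

0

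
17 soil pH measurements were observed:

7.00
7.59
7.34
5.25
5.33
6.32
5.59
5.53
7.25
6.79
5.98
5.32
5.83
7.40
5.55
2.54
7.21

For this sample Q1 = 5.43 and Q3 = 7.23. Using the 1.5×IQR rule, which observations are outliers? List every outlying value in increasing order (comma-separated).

IQR = Q3 − Q1 = 7.23 − 5.43 = 1.80.
Lower fence = Q1 − 1.5·IQR = 5.43 − 2.70 = 2.73.
Upper fence = Q3 + 1.5·IQR = 7.23 + 2.70 = 9.93.
2.54 < 2.73 → outlier.
All remaining values lie within [2.73, 9.93].

2.54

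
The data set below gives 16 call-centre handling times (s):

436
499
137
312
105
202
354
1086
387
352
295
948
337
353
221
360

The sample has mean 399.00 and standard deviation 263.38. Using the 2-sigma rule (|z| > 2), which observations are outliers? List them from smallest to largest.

Cutoffs at x̄ ± 2s: 399.00 ± 2·263.38 = [-127.76, 925.76].
948: z = 2.08, |z| > 2 → outlier.
1086: z = 2.61, |z| > 2 → outlier.
Every other value lies within [-127.76, 925.76].

948, 1086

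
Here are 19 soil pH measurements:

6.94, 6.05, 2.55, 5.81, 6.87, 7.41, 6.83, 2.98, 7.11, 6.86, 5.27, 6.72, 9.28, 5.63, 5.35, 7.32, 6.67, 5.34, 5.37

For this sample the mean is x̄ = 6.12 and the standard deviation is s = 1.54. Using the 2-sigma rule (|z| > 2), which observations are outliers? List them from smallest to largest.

2.55, 2.98, 9.28

Cutoffs at x̄ ± 2s: 6.12 ± 2·1.54 = [3.04, 9.20].
2.55: z = -2.32, |z| > 2 → outlier.
2.98: z = -2.04, |z| > 2 → outlier.
9.28: z = 2.05, |z| > 2 → outlier.
Every other value lies within [3.04, 9.20].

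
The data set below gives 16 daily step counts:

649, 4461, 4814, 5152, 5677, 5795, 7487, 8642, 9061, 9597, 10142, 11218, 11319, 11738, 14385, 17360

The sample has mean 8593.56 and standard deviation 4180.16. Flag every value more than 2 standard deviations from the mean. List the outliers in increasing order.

Cutoffs at x̄ ± 2s: 8593.56 ± 2·4180.16 = [233.24, 16953.88].
17360: z = 2.10, |z| > 2 → outlier.
Every other value lies within [233.24, 16953.88].

17360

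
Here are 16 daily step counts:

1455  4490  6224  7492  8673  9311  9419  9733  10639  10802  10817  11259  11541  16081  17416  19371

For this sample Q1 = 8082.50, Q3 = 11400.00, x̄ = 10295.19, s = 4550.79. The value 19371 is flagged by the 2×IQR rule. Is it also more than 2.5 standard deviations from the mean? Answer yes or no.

z = (19371 − 10295.19) / 4550.79 = 1.99.
|z| = 1.99 ≤ 2.5.

no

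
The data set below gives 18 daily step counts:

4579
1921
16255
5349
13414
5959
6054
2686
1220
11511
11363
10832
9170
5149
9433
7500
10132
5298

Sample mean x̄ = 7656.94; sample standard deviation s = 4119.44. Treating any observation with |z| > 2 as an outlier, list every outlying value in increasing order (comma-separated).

16255

Cutoffs at x̄ ± 2s: 7656.94 ± 2·4119.44 = [-581.94, 15895.82].
16255: z = 2.09, |z| > 2 → outlier.
Every other value lies within [-581.94, 15895.82].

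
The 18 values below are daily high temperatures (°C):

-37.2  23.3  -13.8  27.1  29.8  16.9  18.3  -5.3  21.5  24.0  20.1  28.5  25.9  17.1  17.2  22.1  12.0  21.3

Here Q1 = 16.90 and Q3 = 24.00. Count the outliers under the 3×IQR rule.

3

IQR = 7.10; fences at 16.90 − 21.30 = -4.40 and 24.00 + 21.30 = 45.30.
Outside the cutoffs: -37.2, -13.8, -5.3.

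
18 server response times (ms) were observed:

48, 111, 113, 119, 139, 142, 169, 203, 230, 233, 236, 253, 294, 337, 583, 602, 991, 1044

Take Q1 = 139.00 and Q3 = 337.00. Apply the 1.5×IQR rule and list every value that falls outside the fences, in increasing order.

IQR = Q3 − Q1 = 337.00 − 139.00 = 198.00.
Lower fence = Q1 − 1.5·IQR = 139.00 − 297.00 = -158.00.
Upper fence = Q3 + 1.5·IQR = 337.00 + 297.00 = 634.00.
991 > 634.00 → outlier.
1044 > 634.00 → outlier.
All remaining values lie within [-158.00, 634.00].

991, 1044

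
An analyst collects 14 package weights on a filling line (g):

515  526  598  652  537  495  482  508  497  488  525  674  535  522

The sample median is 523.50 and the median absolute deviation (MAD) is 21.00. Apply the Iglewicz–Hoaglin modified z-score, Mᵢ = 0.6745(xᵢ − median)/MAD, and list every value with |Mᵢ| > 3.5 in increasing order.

|Mᵢ| > 3.5 ⇔ |xᵢ − 523.50| > 3.5·21.00/0.6745 = 108.97.
So outliers lie outside [414.53, 632.47].
652: M = 4.13 → outlier.
674: M = 4.83 → outlier.

652, 674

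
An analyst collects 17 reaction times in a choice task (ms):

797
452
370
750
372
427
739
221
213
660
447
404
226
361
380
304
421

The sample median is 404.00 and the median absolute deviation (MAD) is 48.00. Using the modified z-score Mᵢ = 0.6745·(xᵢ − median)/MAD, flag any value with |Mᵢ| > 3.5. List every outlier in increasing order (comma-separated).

660, 739, 750, 797

|Mᵢ| > 3.5 ⇔ |xᵢ − 404.00| > 3.5·48.00/0.6745 = 249.07.
So outliers lie outside [154.93, 653.07].
660: M = 3.60 → outlier.
739: M = 4.71 → outlier.
750: M = 4.86 → outlier.
797: M = 5.52 → outlier.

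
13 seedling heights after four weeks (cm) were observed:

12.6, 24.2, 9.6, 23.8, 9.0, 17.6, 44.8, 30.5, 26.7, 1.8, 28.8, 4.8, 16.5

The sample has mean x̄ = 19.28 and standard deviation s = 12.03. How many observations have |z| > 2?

Cutoffs: x̄ ± 2s = [-4.78, 43.34].
Outside the cutoffs: 44.8.

1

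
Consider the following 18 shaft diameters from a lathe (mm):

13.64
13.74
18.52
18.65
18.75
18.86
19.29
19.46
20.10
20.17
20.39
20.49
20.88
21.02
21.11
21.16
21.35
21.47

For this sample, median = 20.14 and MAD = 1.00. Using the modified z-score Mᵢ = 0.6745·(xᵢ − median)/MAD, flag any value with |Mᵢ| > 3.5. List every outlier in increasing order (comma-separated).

13.64, 13.74

|Mᵢ| > 3.5 ⇔ |xᵢ − 20.14| > 3.5·1.00/0.6745 = 5.19.
So outliers lie outside [14.95, 25.33].
13.64: M = -4.38 → outlier.
13.74: M = -4.32 → outlier.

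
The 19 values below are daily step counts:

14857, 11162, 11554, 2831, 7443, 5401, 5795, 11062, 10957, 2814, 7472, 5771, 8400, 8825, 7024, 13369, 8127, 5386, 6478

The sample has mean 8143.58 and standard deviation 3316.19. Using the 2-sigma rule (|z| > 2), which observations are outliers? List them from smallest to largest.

Cutoffs at x̄ ± 2s: 8143.58 ± 2·3316.19 = [1511.20, 14775.96].
14857: z = 2.02, |z| > 2 → outlier.
Every other value lies within [1511.20, 14775.96].

14857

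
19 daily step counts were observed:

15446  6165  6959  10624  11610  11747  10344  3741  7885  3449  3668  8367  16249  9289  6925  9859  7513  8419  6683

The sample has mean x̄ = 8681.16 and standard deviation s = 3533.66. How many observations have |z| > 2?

Cutoffs: x̄ ± 2s = [1613.84, 15748.48].
Outside the cutoffs: 16249.

1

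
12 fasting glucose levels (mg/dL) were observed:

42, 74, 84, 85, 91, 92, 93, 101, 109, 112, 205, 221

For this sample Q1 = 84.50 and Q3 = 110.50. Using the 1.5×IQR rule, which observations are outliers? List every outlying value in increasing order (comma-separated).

IQR = Q3 − Q1 = 110.50 − 84.50 = 26.00.
Lower fence = Q1 − 1.5·IQR = 84.50 − 39.00 = 45.50.
Upper fence = Q3 + 1.5·IQR = 110.50 + 39.00 = 149.50.
42 < 45.50 → outlier.
205 > 149.50 → outlier.
221 > 149.50 → outlier.
All remaining values lie within [45.50, 149.50].

42, 205, 221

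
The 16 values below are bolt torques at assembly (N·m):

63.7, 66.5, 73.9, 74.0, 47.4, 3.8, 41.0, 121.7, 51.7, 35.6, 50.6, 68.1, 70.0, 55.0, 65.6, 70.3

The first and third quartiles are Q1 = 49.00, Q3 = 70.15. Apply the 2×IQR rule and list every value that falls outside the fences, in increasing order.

IQR = Q3 − Q1 = 70.15 − 49.00 = 21.15.
Lower fence = Q1 − 2·IQR = 49.00 − 42.30 = 6.70.
Upper fence = Q3 + 2·IQR = 70.15 + 42.30 = 112.45.
3.8 < 6.70 → outlier.
121.7 > 112.45 → outlier.
All remaining values lie within [6.70, 112.45].

3.8, 121.7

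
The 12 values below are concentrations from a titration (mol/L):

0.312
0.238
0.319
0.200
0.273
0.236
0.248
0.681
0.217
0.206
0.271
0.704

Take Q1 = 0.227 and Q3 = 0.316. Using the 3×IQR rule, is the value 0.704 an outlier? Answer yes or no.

IQR = Q3 − Q1 = 0.316 − 0.227 = 0.089.
Lower fence = Q1 − 3·IQR = 0.227 − 0.267 = -0.040.
Upper fence = Q3 + 3·IQR = 0.316 + 0.267 = 0.583.
0.704 lies above the upper fence.

yes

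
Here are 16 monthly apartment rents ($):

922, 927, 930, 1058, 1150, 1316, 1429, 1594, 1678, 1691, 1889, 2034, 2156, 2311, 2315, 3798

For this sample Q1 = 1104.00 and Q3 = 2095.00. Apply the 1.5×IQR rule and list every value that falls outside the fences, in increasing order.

3798

IQR = Q3 − Q1 = 2095.00 − 1104.00 = 991.00.
Lower fence = Q1 − 1.5·IQR = 1104.00 − 1486.50 = -382.50.
Upper fence = Q3 + 1.5·IQR = 2095.00 + 1486.50 = 3581.50.
3798 > 3581.50 → outlier.
All remaining values lie within [-382.50, 3581.50].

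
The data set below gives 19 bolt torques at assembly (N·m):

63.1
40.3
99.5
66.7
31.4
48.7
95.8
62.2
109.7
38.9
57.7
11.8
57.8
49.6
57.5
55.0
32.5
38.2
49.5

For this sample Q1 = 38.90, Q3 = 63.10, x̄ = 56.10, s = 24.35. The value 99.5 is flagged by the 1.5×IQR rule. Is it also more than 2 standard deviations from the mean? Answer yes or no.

no

z = (99.5 − 56.10) / 24.35 = 1.78.
|z| = 1.78 ≤ 2.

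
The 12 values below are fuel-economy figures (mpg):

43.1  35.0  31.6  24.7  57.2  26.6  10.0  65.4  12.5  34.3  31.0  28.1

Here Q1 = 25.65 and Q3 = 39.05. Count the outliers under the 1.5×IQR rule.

1

IQR = 13.40; fences at 25.65 − 20.10 = 5.55 and 39.05 + 20.10 = 59.15.
Outside the cutoffs: 65.4.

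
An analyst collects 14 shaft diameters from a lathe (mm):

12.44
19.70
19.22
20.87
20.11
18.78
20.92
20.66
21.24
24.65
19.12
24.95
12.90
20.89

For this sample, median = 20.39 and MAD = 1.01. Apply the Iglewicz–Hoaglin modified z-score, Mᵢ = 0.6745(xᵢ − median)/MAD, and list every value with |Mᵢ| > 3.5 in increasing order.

12.44, 12.90

|Mᵢ| > 3.5 ⇔ |xᵢ − 20.39| > 3.5·1.01/0.6745 = 5.24.
So outliers lie outside [15.15, 25.63].
12.44: M = -5.31 → outlier.
12.90: M = -5.00 → outlier.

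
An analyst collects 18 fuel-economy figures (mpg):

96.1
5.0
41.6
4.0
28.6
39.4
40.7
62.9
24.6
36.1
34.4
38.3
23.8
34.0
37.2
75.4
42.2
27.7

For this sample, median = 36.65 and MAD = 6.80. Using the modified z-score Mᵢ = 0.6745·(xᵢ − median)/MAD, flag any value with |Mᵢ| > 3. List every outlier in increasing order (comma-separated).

4.0, 5.0, 75.4, 96.1

|Mᵢ| > 3 ⇔ |xᵢ − 36.65| > 3·6.80/0.6745 = 30.24.
So outliers lie outside [6.41, 66.89].
4.0: M = -3.24 → outlier.
5.0: M = -3.14 → outlier.
75.4: M = 3.84 → outlier.
96.1: M = 5.90 → outlier.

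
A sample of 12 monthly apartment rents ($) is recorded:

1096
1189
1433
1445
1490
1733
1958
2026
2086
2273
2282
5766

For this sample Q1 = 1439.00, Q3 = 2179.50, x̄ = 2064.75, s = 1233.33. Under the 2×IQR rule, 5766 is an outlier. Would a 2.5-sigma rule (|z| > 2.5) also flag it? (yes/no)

yes

z = (5766 − 2064.75) / 1233.33 = 3.00.
|z| = 3.00 > 2.5.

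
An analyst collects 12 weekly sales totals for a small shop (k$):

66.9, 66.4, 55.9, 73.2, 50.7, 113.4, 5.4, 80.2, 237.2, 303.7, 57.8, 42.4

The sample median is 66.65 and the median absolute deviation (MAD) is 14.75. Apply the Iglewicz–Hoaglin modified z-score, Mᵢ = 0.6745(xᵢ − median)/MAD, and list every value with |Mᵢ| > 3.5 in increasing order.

237.2, 303.7

|Mᵢ| > 3.5 ⇔ |xᵢ − 66.65| > 3.5·14.75/0.6745 = 76.54.
So outliers lie outside [-9.89, 143.19].
237.2: M = 7.80 → outlier.
303.7: M = 10.84 → outlier.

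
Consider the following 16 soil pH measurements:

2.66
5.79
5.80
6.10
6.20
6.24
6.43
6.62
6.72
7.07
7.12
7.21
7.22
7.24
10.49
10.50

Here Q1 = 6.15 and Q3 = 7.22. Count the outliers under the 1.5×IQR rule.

3

IQR = 1.07; fences at 6.15 − 1.605 = 4.545 and 7.22 + 1.605 = 8.825.
Outside the cutoffs: 2.66, 10.49, 10.50.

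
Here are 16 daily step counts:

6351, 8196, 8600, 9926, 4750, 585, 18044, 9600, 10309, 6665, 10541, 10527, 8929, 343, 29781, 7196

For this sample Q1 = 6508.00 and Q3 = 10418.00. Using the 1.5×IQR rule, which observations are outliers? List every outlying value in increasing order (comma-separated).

343, 585, 18044, 29781

IQR = Q3 − Q1 = 10418.00 − 6508.00 = 3910.00.
Lower fence = Q1 − 1.5·IQR = 6508.00 − 5865.00 = 643.00.
Upper fence = Q3 + 1.5·IQR = 10418.00 + 5865.00 = 16283.00.
343 < 643.00 → outlier.
585 < 643.00 → outlier.
18044 > 16283.00 → outlier.
29781 > 16283.00 → outlier.
All remaining values lie within [643.00, 16283.00].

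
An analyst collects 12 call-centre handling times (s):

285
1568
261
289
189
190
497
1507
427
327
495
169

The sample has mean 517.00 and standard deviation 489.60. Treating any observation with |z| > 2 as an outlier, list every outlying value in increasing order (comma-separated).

1507, 1568

Cutoffs at x̄ ± 2s: 517.00 ± 2·489.60 = [-462.20, 1496.20].
1507: z = 2.02, |z| > 2 → outlier.
1568: z = 2.15, |z| > 2 → outlier.
Every other value lies within [-462.20, 1496.20].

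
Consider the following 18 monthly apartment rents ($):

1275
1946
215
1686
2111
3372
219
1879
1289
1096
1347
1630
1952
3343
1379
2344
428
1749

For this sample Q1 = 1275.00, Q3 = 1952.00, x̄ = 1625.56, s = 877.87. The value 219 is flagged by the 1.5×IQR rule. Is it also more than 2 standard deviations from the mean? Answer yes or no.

no

z = (219 − 1625.56) / 877.87 = -1.60.
|z| = 1.60 ≤ 2.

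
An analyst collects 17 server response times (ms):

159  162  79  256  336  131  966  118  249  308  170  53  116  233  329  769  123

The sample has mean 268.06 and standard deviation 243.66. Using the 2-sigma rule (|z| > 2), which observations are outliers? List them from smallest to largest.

769, 966

Cutoffs at x̄ ± 2s: 268.06 ± 2·243.66 = [-219.26, 755.38].
769: z = 2.06, |z| > 2 → outlier.
966: z = 2.86, |z| > 2 → outlier.
Every other value lies within [-219.26, 755.38].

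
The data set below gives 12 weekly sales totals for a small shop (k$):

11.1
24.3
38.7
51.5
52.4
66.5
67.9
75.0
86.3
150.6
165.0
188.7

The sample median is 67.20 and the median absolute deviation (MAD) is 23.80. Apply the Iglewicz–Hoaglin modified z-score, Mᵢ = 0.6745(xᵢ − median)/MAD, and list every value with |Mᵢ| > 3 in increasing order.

|Mᵢ| > 3 ⇔ |xᵢ − 67.20| > 3·23.80/0.6745 = 105.86.
So outliers lie outside [-38.66, 173.06].
188.7: M = 3.44 → outlier.

188.7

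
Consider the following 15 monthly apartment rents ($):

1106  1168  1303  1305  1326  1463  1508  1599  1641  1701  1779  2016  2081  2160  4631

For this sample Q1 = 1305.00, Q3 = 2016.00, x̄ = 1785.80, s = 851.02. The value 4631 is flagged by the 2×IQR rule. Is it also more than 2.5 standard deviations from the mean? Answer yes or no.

z = (4631 − 1785.80) / 851.02 = 3.34.
|z| = 3.34 > 2.5.

yes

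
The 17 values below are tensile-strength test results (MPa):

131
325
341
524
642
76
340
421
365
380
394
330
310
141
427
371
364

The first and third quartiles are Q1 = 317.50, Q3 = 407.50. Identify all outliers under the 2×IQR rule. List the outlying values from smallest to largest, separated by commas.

IQR = Q3 − Q1 = 407.50 − 317.50 = 90.00.
Lower fence = Q1 − 2·IQR = 317.50 − 180.00 = 137.50.
Upper fence = Q3 + 2·IQR = 407.50 + 180.00 = 587.50.
76 < 137.50 → outlier.
131 < 137.50 → outlier.
642 > 587.50 → outlier.
All remaining values lie within [137.50, 587.50].

76, 131, 642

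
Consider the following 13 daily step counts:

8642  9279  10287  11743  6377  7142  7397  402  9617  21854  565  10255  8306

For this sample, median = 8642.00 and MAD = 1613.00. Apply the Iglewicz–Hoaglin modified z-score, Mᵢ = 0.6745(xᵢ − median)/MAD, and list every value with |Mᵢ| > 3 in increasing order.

|Mᵢ| > 3 ⇔ |xᵢ − 8642.00| > 3·1613.00/0.6745 = 7174.20.
So outliers lie outside [1467.80, 15816.20].
402: M = -3.45 → outlier.
565: M = -3.38 → outlier.
21854: M = 5.52 → outlier.

402, 565, 21854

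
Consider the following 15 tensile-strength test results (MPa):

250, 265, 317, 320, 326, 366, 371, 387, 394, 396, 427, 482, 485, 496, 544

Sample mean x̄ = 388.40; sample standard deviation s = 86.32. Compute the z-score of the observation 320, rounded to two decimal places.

z = (320 − 388.40) / 86.32 = -0.79.

-0.79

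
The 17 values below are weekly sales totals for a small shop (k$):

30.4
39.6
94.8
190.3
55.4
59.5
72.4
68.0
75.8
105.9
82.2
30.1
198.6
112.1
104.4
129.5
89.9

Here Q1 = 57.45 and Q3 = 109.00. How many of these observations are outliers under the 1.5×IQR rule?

IQR = 51.55; fences at 57.45 − 77.325 = -19.875 and 109.00 + 77.325 = 186.325.
Outside the cutoffs: 190.3, 198.6.

2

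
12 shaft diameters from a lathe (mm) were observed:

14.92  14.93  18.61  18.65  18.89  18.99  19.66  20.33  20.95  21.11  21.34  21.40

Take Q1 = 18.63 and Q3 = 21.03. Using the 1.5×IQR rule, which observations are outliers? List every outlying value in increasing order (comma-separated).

14.92, 14.93

IQR = Q3 − Q1 = 21.03 − 18.63 = 2.40.
Lower fence = Q1 − 1.5·IQR = 18.63 − 3.60 = 15.03.
Upper fence = Q3 + 1.5·IQR = 21.03 + 3.60 = 24.63.
14.92 < 15.03 → outlier.
14.93 < 15.03 → outlier.
All remaining values lie within [15.03, 24.63].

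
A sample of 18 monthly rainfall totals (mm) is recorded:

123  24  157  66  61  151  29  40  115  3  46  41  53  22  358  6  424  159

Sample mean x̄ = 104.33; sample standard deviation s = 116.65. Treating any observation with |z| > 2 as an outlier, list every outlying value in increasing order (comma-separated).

Cutoffs at x̄ ± 2s: 104.33 ± 2·116.65 = [-128.97, 337.63].
358: z = 2.17, |z| > 2 → outlier.
424: z = 2.74, |z| > 2 → outlier.
Every other value lies within [-128.97, 337.63].

358, 424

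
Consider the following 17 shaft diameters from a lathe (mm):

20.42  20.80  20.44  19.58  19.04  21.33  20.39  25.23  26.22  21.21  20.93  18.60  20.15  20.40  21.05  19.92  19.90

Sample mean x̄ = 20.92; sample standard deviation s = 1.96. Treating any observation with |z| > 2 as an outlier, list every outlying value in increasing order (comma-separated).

25.23, 26.22

Cutoffs at x̄ ± 2s: 20.92 ± 2·1.96 = [17.00, 24.84].
25.23: z = 2.20, |z| > 2 → outlier.
26.22: z = 2.70, |z| > 2 → outlier.
Every other value lies within [17.00, 24.84].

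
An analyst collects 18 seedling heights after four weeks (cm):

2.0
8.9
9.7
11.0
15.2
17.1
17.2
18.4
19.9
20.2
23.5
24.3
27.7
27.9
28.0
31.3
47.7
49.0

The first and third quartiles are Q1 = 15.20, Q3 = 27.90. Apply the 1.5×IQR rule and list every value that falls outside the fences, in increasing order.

IQR = Q3 − Q1 = 27.90 − 15.20 = 12.70.
Lower fence = Q1 − 1.5·IQR = 15.20 − 19.05 = -3.85.
Upper fence = Q3 + 1.5·IQR = 27.90 + 19.05 = 46.95.
47.7 > 46.95 → outlier.
49.0 > 46.95 → outlier.
All remaining values lie within [-3.85, 46.95].

47.7, 49.0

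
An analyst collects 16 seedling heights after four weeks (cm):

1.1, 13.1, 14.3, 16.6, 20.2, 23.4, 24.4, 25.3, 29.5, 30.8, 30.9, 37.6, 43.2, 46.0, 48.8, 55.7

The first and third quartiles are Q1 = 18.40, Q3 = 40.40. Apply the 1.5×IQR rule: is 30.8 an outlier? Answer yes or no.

no

IQR = Q3 − Q1 = 40.40 − 18.40 = 22.00.
Lower fence = Q1 − 1.5·IQR = 18.40 − 33.00 = -14.60.
Upper fence = Q3 + 1.5·IQR = 40.40 + 33.00 = 73.40.
30.8 lies within [-14.60, 73.40].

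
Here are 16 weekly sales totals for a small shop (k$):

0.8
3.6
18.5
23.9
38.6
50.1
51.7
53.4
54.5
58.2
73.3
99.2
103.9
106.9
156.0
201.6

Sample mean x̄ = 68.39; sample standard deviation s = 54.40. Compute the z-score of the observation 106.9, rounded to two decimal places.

z = (106.9 − 68.39) / 54.40 = 0.71.

0.71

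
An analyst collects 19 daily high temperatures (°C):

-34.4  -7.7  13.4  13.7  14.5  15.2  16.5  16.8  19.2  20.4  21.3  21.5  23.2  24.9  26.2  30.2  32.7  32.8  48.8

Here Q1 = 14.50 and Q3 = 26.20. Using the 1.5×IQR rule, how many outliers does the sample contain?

IQR = 11.70; fences at 14.50 − 17.55 = -3.05 and 26.20 + 17.55 = 43.75.
Outside the cutoffs: -34.4, -7.7, 48.8.

3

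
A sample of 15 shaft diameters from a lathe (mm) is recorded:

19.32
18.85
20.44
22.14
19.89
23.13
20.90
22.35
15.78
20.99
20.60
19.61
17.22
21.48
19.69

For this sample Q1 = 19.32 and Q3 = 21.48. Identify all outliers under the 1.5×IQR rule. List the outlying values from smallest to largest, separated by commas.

IQR = Q3 − Q1 = 21.48 − 19.32 = 2.16.
Lower fence = Q1 − 1.5·IQR = 19.32 − 3.24 = 16.08.
Upper fence = Q3 + 1.5·IQR = 21.48 + 3.24 = 24.72.
15.78 < 16.08 → outlier.
All remaining values lie within [16.08, 24.72].

15.78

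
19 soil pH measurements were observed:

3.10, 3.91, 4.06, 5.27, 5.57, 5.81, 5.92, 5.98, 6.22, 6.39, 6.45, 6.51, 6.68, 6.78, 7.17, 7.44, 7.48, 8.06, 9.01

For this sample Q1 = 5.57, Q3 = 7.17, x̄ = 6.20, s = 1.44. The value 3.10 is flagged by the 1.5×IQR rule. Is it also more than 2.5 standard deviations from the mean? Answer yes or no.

no

z = (3.10 − 6.20) / 1.44 = -2.15.
|z| = 2.15 ≤ 2.5.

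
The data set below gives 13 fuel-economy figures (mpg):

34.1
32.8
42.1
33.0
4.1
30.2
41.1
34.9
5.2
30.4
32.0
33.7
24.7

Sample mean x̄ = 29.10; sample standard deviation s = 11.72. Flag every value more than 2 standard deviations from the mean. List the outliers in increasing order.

Cutoffs at x̄ ± 2s: 29.10 ± 2·11.72 = [5.66, 52.54].
4.1: z = -2.13, |z| > 2 → outlier.
5.2: z = -2.04, |z| > 2 → outlier.
Every other value lies within [5.66, 52.54].

4.1, 5.2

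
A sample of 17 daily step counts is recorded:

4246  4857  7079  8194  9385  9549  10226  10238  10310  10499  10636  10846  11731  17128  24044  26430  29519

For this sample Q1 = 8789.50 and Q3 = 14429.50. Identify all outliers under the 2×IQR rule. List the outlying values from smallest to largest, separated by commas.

IQR = Q3 − Q1 = 14429.50 − 8789.50 = 5640.00.
Lower fence = Q1 − 2·IQR = 8789.50 − 11280.00 = -2490.50.
Upper fence = Q3 + 2·IQR = 14429.50 + 11280.00 = 25709.50.
26430 > 25709.50 → outlier.
29519 > 25709.50 → outlier.
All remaining values lie within [-2490.50, 25709.50].

26430, 29519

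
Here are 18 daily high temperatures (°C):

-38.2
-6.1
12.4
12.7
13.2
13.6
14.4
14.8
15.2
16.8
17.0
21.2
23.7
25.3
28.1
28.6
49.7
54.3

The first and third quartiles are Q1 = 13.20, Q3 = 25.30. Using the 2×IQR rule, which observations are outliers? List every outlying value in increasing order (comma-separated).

-38.2, 49.7, 54.3

IQR = Q3 − Q1 = 25.30 − 13.20 = 12.10.
Lower fence = Q1 − 2·IQR = 13.20 − 24.20 = -11.00.
Upper fence = Q3 + 2·IQR = 25.30 + 24.20 = 49.50.
-38.2 < -11.00 → outlier.
49.7 > 49.50 → outlier.
54.3 > 49.50 → outlier.
All remaining values lie within [-11.00, 49.50].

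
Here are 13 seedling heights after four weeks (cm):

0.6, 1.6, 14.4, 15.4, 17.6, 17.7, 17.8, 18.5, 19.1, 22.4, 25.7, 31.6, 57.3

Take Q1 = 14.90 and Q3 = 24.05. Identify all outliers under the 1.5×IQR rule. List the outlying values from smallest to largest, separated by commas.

0.6, 57.3

IQR = Q3 − Q1 = 24.05 − 14.90 = 9.15.
Lower fence = Q1 − 1.5·IQR = 14.90 − 13.725 = 1.175.
Upper fence = Q3 + 1.5·IQR = 24.05 + 13.725 = 37.775.
0.6 < 1.175 → outlier.
57.3 > 37.775 → outlier.
All remaining values lie within [1.175, 37.775].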